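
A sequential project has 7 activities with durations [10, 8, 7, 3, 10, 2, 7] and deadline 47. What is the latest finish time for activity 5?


LF(activity 5) = deadline - sum of successor durations
Successors: activities 6 through 7 with durations [2, 7]
Sum of successor durations = 9
LF = 47 - 9 = 38

38


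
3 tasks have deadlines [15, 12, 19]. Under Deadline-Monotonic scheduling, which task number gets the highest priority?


Sort tasks by relative deadline (ascending):
  Task 2: deadline = 12
  Task 1: deadline = 15
  Task 3: deadline = 19
Priority order (highest first): [2, 1, 3]
Highest priority task = 2

2


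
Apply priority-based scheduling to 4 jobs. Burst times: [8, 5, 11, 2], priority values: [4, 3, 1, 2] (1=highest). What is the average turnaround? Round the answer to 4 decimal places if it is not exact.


Sort by priority (ascending = highest first):
Order: [(1, 11), (2, 2), (3, 5), (4, 8)]
Completion times:
  Priority 1, burst=11, C=11
  Priority 2, burst=2, C=13
  Priority 3, burst=5, C=18
  Priority 4, burst=8, C=26
Average turnaround = 68/4 = 17.0

17.0


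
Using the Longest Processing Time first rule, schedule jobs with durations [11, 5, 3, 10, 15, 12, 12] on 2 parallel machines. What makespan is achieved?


Sort jobs in decreasing order (LPT): [15, 12, 12, 11, 10, 5, 3]
Assign each job to the least loaded machine:
  Machine 1: jobs [15, 11, 5, 3], load = 34
  Machine 2: jobs [12, 12, 10], load = 34
Makespan = max load = 34

34


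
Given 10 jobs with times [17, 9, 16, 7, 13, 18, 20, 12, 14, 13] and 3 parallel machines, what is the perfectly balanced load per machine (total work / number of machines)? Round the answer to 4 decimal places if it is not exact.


Total processing time = 17 + 9 + 16 + 7 + 13 + 18 + 20 + 12 + 14 + 13 = 139
Number of machines = 3
Ideal balanced load = 139 / 3 = 46.3333

46.3333


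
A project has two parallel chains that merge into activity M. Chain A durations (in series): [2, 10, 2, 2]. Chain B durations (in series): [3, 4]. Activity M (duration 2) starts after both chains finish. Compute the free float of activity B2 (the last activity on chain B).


ES(B2) = sum of predecessors on chain B = 3
EF(B2) = ES + duration = 3 + 4 = 7
Successor of B2 is M. ES(M) = max(sum(A), sum(B)) = max(16, 7) = 16
Free float = ES(successor) - EF(current) = 16 - 7 = 9

9


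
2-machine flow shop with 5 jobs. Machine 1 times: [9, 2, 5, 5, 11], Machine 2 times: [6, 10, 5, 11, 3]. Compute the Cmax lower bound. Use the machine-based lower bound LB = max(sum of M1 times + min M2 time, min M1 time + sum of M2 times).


LB1 = sum(M1 times) + min(M2 times) = 32 + 3 = 35
LB2 = min(M1 times) + sum(M2 times) = 2 + 35 = 37
Lower bound = max(LB1, LB2) = max(35, 37) = 37

37


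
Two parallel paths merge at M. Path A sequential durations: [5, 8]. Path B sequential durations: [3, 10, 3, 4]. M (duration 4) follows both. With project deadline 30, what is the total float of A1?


Forward pass: ES(A1) = sum of predecessors on chain A = 0
EF = ES + duration = 0 + 5 = 5
Backward pass: LF(M) = deadline = 30; LS(M) = 30 - 4 = 26
LF(A1) = LS(M) - sum(successors on chain A) = 26 - 8 = 18
LS = LF - duration = 18 - 5 = 13
Total float = LS - ES = 13 - 0 = 13

13


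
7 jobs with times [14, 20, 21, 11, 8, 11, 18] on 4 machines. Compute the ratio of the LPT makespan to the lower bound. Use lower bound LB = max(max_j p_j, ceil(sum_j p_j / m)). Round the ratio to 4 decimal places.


LPT order: [21, 20, 18, 14, 11, 11, 8]
Machine loads after assignment: [21, 28, 29, 25]
LPT makespan = 29
Lower bound = max(max_job, ceil(total/4)) = max(21, 26) = 26
Ratio = 29 / 26 = 1.1154

1.1154


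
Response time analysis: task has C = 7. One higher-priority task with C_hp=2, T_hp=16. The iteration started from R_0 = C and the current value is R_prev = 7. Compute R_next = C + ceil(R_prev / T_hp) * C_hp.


R_next = C + ceil(R_prev / T_hp) * C_hp
ceil(7 / 16) = ceil(0.4375) = 1
Interference = 1 * 2 = 2
R_next = 7 + 2 = 9

9


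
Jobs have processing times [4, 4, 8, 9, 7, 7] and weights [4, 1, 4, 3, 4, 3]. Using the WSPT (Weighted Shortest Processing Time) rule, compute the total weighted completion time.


Compute p/w ratios and sort ascending (WSPT): [(4, 4), (7, 4), (8, 4), (7, 3), (9, 3), (4, 1)]
Compute weighted completion times:
  Job (p=4,w=4): C=4, w*C=4*4=16
  Job (p=7,w=4): C=11, w*C=4*11=44
  Job (p=8,w=4): C=19, w*C=4*19=76
  Job (p=7,w=3): C=26, w*C=3*26=78
  Job (p=9,w=3): C=35, w*C=3*35=105
  Job (p=4,w=1): C=39, w*C=1*39=39
Total weighted completion time = 358

358


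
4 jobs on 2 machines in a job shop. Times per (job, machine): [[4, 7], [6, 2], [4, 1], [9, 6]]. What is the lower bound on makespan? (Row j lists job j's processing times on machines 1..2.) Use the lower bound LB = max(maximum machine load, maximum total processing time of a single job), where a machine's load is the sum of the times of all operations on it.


Machine loads:
  Machine 1: 4 + 6 + 4 + 9 = 23
  Machine 2: 7 + 2 + 1 + 6 = 16
Max machine load = 23
Job totals:
  Job 1: 11
  Job 2: 8
  Job 3: 5
  Job 4: 15
Max job total = 15
Lower bound = max(23, 15) = 23

23


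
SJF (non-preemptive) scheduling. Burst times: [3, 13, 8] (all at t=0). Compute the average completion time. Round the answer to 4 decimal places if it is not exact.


SJF order (ascending): [3, 8, 13]
Completion times:
  Job 1: burst=3, C=3
  Job 2: burst=8, C=11
  Job 3: burst=13, C=24
Average completion = 38/3 = 12.6667

12.6667


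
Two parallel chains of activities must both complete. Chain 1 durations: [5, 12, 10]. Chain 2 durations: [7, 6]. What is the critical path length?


Path A total = 5 + 12 + 10 = 27
Path B total = 7 + 6 = 13
Critical path = longest path = max(27, 13) = 27

27


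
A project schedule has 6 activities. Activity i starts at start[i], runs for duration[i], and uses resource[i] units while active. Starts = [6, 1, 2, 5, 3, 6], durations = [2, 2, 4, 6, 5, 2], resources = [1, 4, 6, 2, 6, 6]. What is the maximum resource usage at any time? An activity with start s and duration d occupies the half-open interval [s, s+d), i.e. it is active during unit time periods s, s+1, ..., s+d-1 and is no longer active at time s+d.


Each activity i is active on [start_i, start_i + duration_i).
Compute total resource usage per time slot:
  t=0: active resources = [], total = 0
  t=1: active resources = [4], total = 4
  t=2: active resources = [4, 6], total = 10
  t=3: active resources = [6, 6], total = 12
  t=4: active resources = [6, 6], total = 12
  t=5: active resources = [6, 2, 6], total = 14
  t=6: active resources = [1, 2, 6, 6], total = 15
  t=7: active resources = [1, 2, 6, 6], total = 15
  t=8: active resources = [2], total = 2
  t=9: active resources = [2], total = 2
  t=10: active resources = [2], total = 2
Peak resource demand = 15

15


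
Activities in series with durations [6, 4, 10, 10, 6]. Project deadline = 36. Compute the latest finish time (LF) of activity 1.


LF(activity 1) = deadline - sum of successor durations
Successors: activities 2 through 5 with durations [4, 10, 10, 6]
Sum of successor durations = 30
LF = 36 - 30 = 6

6


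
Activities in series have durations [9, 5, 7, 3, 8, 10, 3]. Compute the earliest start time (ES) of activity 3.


Activity 3 starts after activities 1 through 2 complete.
Predecessor durations: [9, 5]
ES = 9 + 5 = 14

14


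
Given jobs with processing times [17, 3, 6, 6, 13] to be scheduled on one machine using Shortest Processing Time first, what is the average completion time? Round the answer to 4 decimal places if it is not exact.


Sort jobs by processing time (SPT order): [3, 6, 6, 13, 17]
Compute completion times sequentially:
  Job 1: processing = 3, completes at 3
  Job 2: processing = 6, completes at 9
  Job 3: processing = 6, completes at 15
  Job 4: processing = 13, completes at 28
  Job 5: processing = 17, completes at 45
Sum of completion times = 100
Average completion time = 100/5 = 20.0

20.0


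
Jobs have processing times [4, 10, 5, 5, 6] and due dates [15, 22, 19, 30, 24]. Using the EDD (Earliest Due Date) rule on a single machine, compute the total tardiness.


Sort by due date (EDD order): [(4, 15), (5, 19), (10, 22), (6, 24), (5, 30)]
Compute completion times and tardiness:
  Job 1: p=4, d=15, C=4, tardiness=max(0,4-15)=0
  Job 2: p=5, d=19, C=9, tardiness=max(0,9-19)=0
  Job 3: p=10, d=22, C=19, tardiness=max(0,19-22)=0
  Job 4: p=6, d=24, C=25, tardiness=max(0,25-24)=1
  Job 5: p=5, d=30, C=30, tardiness=max(0,30-30)=0
Total tardiness = 1

1


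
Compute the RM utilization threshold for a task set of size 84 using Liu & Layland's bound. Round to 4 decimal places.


Compute 2^(1/84) = 1.0082858917
Subtract 1: 1.0082858917 - 1 = 0.0082858917
Multiply by n: 84 * 0.0082858917 = 0.6960149028
Round to 4 dp: 0.6960

0.6960


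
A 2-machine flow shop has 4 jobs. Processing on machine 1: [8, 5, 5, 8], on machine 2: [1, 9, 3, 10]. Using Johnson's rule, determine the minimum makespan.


Apply Johnson's rule:
  Group 1 (a <= b): [(2, 5, 9), (4, 8, 10)]
  Group 2 (a > b): [(3, 5, 3), (1, 8, 1)]
Optimal job order: [2, 4, 3, 1]
Schedule:
  Job 2: M1 done at 5, M2 done at 14
  Job 4: M1 done at 13, M2 done at 24
  Job 3: M1 done at 18, M2 done at 27
  Job 1: M1 done at 26, M2 done at 28
Makespan = 28

28


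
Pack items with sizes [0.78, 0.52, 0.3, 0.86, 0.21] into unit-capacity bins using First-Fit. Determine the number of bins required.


Place items sequentially using First-Fit:
  Item 0.78 -> new Bin 1
  Item 0.52 -> new Bin 2
  Item 0.3 -> Bin 2 (now 0.82)
  Item 0.86 -> new Bin 3
  Item 0.21 -> Bin 1 (now 0.99)
Total bins used = 3

3


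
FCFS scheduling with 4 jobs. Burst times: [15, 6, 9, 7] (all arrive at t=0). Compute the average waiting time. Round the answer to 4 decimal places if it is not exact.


FCFS order (as given): [15, 6, 9, 7]
Waiting times:
  Job 1: wait = 0
  Job 2: wait = 15
  Job 3: wait = 21
  Job 4: wait = 30
Sum of waiting times = 66
Average waiting time = 66/4 = 16.5

16.5


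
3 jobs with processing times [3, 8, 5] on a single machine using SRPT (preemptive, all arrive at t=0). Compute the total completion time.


Since all jobs arrive at t=0, SRPT equals SPT ordering.
SPT order: [3, 5, 8]
Completion times:
  Job 1: p=3, C=3
  Job 2: p=5, C=8
  Job 3: p=8, C=16
Total completion time = 3 + 8 + 16 = 27

27


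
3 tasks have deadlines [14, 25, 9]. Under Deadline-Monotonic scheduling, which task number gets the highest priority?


Sort tasks by relative deadline (ascending):
  Task 3: deadline = 9
  Task 1: deadline = 14
  Task 2: deadline = 25
Priority order (highest first): [3, 1, 2]
Highest priority task = 3

3


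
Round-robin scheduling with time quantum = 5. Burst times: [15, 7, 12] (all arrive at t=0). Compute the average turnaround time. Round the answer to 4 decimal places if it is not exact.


Time quantum = 5
Execution trace:
  J1 runs 5 units, time = 5
  J2 runs 5 units, time = 10
  J3 runs 5 units, time = 15
  J1 runs 5 units, time = 20
  J2 runs 2 units, time = 22
  J3 runs 5 units, time = 27
  J1 runs 5 units, time = 32
  J3 runs 2 units, time = 34
Finish times: [32, 22, 34]
Average turnaround = 88/3 = 29.3333

29.3333


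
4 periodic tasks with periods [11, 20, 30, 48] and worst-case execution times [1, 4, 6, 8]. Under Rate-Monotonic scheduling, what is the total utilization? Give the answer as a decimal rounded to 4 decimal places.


Compute individual utilizations (exact fractions):
  Task 1: C/T = 1/11 (approx. 0.0909)
  Task 2: C/T = 4/20 = 1/5 (approx. 0.2)
  Task 3: C/T = 6/30 = 1/5 (approx. 0.2)
  Task 4: C/T = 8/48 = 1/6 (approx. 0.1667)
Total utilization U = 1/11 + 1/5 + 1/5 + 1/6 = 217/330
Rounded to 4 decimal places: U = 0.6576
RM (Liu & Layland) bound for 4 tasks = 0.756828; compare with U = 217/330 (approx. 0.657576)
U <= bound, so schedulable by RM sufficient condition.

0.6576


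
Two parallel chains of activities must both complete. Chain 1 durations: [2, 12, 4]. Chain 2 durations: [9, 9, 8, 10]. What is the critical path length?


Path A total = 2 + 12 + 4 = 18
Path B total = 9 + 9 + 8 + 10 = 36
Critical path = longest path = max(18, 36) = 36

36


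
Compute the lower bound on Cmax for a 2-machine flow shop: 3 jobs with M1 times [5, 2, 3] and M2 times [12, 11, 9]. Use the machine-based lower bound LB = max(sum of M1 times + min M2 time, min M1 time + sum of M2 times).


LB1 = sum(M1 times) + min(M2 times) = 10 + 9 = 19
LB2 = min(M1 times) + sum(M2 times) = 2 + 32 = 34
Lower bound = max(LB1, LB2) = max(19, 34) = 34

34


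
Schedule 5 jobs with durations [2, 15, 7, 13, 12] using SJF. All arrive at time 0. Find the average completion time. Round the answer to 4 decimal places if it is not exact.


SJF order (ascending): [2, 7, 12, 13, 15]
Completion times:
  Job 1: burst=2, C=2
  Job 2: burst=7, C=9
  Job 3: burst=12, C=21
  Job 4: burst=13, C=34
  Job 5: burst=15, C=49
Average completion = 115/5 = 23.0

23.0


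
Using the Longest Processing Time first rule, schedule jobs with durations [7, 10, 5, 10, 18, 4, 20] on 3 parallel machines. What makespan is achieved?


Sort jobs in decreasing order (LPT): [20, 18, 10, 10, 7, 5, 4]
Assign each job to the least loaded machine:
  Machine 1: jobs [20, 5], load = 25
  Machine 2: jobs [18, 7], load = 25
  Machine 3: jobs [10, 10, 4], load = 24
Makespan = max load = 25

25


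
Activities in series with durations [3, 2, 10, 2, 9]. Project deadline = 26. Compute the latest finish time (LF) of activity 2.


LF(activity 2) = deadline - sum of successor durations
Successors: activities 3 through 5 with durations [10, 2, 9]
Sum of successor durations = 21
LF = 26 - 21 = 5

5


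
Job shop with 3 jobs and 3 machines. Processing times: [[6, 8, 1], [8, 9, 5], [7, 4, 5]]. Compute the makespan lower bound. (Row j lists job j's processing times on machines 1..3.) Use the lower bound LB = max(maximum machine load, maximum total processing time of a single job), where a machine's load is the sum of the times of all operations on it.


Machine loads:
  Machine 1: 6 + 8 + 7 = 21
  Machine 2: 8 + 9 + 4 = 21
  Machine 3: 1 + 5 + 5 = 11
Max machine load = 21
Job totals:
  Job 1: 15
  Job 2: 22
  Job 3: 16
Max job total = 22
Lower bound = max(21, 22) = 22

22


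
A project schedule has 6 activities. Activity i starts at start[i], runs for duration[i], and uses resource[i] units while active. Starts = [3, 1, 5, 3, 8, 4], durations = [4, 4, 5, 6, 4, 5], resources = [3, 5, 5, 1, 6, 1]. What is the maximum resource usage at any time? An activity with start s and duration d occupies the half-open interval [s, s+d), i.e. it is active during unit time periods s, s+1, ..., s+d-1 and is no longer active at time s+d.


Each activity i is active on [start_i, start_i + duration_i).
Compute total resource usage per time slot:
  t=0: active resources = [], total = 0
  t=1: active resources = [5], total = 5
  t=2: active resources = [5], total = 5
  t=3: active resources = [3, 5, 1], total = 9
  t=4: active resources = [3, 5, 1, 1], total = 10
  t=5: active resources = [3, 5, 1, 1], total = 10
  t=6: active resources = [3, 5, 1, 1], total = 10
  t=7: active resources = [5, 1, 1], total = 7
  t=8: active resources = [5, 1, 6, 1], total = 13
  t=9: active resources = [5, 6], total = 11
  t=10: active resources = [6], total = 6
  t=11: active resources = [6], total = 6
Peak resource demand = 13

13


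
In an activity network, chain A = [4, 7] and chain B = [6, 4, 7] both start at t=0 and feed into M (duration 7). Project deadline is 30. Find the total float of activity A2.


Forward pass: ES(A2) = sum of predecessors on chain A = 4
EF = ES + duration = 4 + 7 = 11
Backward pass: LF(M) = deadline = 30; LS(M) = 30 - 7 = 23
LF(A2) = LS(M) - sum(successors on chain A) = 23 - 0 = 23
LS = LF - duration = 23 - 7 = 16
Total float = LS - ES = 16 - 4 = 12

12


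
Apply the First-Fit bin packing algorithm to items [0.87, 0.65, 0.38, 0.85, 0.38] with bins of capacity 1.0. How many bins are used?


Place items sequentially using First-Fit:
  Item 0.87 -> new Bin 1
  Item 0.65 -> new Bin 2
  Item 0.38 -> new Bin 3
  Item 0.85 -> new Bin 4
  Item 0.38 -> Bin 3 (now 0.76)
Total bins used = 4

4


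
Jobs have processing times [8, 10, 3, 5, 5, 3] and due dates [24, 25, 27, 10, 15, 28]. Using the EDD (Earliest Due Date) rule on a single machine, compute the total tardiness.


Sort by due date (EDD order): [(5, 10), (5, 15), (8, 24), (10, 25), (3, 27), (3, 28)]
Compute completion times and tardiness:
  Job 1: p=5, d=10, C=5, tardiness=max(0,5-10)=0
  Job 2: p=5, d=15, C=10, tardiness=max(0,10-15)=0
  Job 3: p=8, d=24, C=18, tardiness=max(0,18-24)=0
  Job 4: p=10, d=25, C=28, tardiness=max(0,28-25)=3
  Job 5: p=3, d=27, C=31, tardiness=max(0,31-27)=4
  Job 6: p=3, d=28, C=34, tardiness=max(0,34-28)=6
Total tardiness = 13

13


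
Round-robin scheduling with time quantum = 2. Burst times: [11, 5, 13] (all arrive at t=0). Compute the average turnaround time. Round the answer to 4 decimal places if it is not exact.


Time quantum = 2
Execution trace:
  J1 runs 2 units, time = 2
  J2 runs 2 units, time = 4
  J3 runs 2 units, time = 6
  J1 runs 2 units, time = 8
  J2 runs 2 units, time = 10
  J3 runs 2 units, time = 12
  J1 runs 2 units, time = 14
  J2 runs 1 units, time = 15
  J3 runs 2 units, time = 17
  J1 runs 2 units, time = 19
  J3 runs 2 units, time = 21
  J1 runs 2 units, time = 23
  J3 runs 2 units, time = 25
  J1 runs 1 units, time = 26
  J3 runs 2 units, time = 28
  J3 runs 1 units, time = 29
Finish times: [26, 15, 29]
Average turnaround = 70/3 = 23.3333

23.3333


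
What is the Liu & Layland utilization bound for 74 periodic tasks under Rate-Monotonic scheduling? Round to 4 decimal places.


Compute 2^(1/74) = 1.0094108601
Subtract 1: 1.0094108601 - 1 = 0.0094108601
Multiply by n: 74 * 0.0094108601 = 0.6964036474
Round to 4 dp: 0.6964

0.6964


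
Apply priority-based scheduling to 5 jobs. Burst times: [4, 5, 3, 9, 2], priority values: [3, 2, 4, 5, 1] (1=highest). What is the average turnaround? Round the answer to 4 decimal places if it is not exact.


Sort by priority (ascending = highest first):
Order: [(1, 2), (2, 5), (3, 4), (4, 3), (5, 9)]
Completion times:
  Priority 1, burst=2, C=2
  Priority 2, burst=5, C=7
  Priority 3, burst=4, C=11
  Priority 4, burst=3, C=14
  Priority 5, burst=9, C=23
Average turnaround = 57/5 = 11.4

11.4


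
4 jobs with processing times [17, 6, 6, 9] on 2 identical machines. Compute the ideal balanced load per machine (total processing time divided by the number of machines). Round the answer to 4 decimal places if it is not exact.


Total processing time = 17 + 6 + 6 + 9 = 38
Number of machines = 2
Ideal balanced load = 38 / 2 = 19.0

19.0


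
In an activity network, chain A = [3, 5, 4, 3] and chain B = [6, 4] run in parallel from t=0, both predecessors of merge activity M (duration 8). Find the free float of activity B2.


ES(B2) = sum of predecessors on chain B = 6
EF(B2) = ES + duration = 6 + 4 = 10
Successor of B2 is M. ES(M) = max(sum(A), sum(B)) = max(15, 10) = 15
Free float = ES(successor) - EF(current) = 15 - 10 = 5

5


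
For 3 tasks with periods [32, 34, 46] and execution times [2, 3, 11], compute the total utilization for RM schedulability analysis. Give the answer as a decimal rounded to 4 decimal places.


Compute individual utilizations (exact fractions):
  Task 1: C/T = 2/32 = 1/16 (approx. 0.0625)
  Task 2: C/T = 3/34 (approx. 0.0882)
  Task 3: C/T = 11/46 (approx. 0.2391)
Total utilization U = 1/16 + 3/34 + 11/46 = 2439/6256
Rounded to 4 decimal places: U = 0.3899
RM (Liu & Layland) bound for 3 tasks = 0.779763; compare with U = 2439/6256 (approx. 0.389866)
U <= bound, so schedulable by RM sufficient condition.

0.3899


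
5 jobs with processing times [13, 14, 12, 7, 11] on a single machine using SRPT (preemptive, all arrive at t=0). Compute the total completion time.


Since all jobs arrive at t=0, SRPT equals SPT ordering.
SPT order: [7, 11, 12, 13, 14]
Completion times:
  Job 1: p=7, C=7
  Job 2: p=11, C=18
  Job 3: p=12, C=30
  Job 4: p=13, C=43
  Job 5: p=14, C=57
Total completion time = 7 + 18 + 30 + 43 + 57 = 155

155


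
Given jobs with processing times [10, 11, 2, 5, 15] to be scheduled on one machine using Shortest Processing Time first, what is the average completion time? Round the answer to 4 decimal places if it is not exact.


Sort jobs by processing time (SPT order): [2, 5, 10, 11, 15]
Compute completion times sequentially:
  Job 1: processing = 2, completes at 2
  Job 2: processing = 5, completes at 7
  Job 3: processing = 10, completes at 17
  Job 4: processing = 11, completes at 28
  Job 5: processing = 15, completes at 43
Sum of completion times = 97
Average completion time = 97/5 = 19.4

19.4


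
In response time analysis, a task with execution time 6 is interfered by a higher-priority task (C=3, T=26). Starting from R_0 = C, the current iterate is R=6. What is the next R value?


R_next = C + ceil(R_prev / T_hp) * C_hp
ceil(6 / 26) = ceil(0.2308) = 1
Interference = 1 * 3 = 3
R_next = 6 + 3 = 9

9


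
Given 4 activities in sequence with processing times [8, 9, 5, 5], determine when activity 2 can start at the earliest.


Activity 2 starts after activities 1 through 1 complete.
Predecessor durations: [8]
ES = 8 = 8

8


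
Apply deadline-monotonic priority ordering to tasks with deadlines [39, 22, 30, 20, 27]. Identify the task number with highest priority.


Sort tasks by relative deadline (ascending):
  Task 4: deadline = 20
  Task 2: deadline = 22
  Task 5: deadline = 27
  Task 3: deadline = 30
  Task 1: deadline = 39
Priority order (highest first): [4, 2, 5, 3, 1]
Highest priority task = 4

4


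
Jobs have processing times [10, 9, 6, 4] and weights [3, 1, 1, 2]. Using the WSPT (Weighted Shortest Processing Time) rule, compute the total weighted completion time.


Compute p/w ratios and sort ascending (WSPT): [(4, 2), (10, 3), (6, 1), (9, 1)]
Compute weighted completion times:
  Job (p=4,w=2): C=4, w*C=2*4=8
  Job (p=10,w=3): C=14, w*C=3*14=42
  Job (p=6,w=1): C=20, w*C=1*20=20
  Job (p=9,w=1): C=29, w*C=1*29=29
Total weighted completion time = 99

99


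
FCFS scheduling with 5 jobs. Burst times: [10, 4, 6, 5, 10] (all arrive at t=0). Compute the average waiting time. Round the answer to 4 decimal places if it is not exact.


FCFS order (as given): [10, 4, 6, 5, 10]
Waiting times:
  Job 1: wait = 0
  Job 2: wait = 10
  Job 3: wait = 14
  Job 4: wait = 20
  Job 5: wait = 25
Sum of waiting times = 69
Average waiting time = 69/5 = 13.8

13.8


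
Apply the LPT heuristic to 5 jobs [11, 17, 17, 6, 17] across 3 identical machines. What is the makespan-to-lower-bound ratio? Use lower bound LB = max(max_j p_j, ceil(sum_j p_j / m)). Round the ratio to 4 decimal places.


LPT order: [17, 17, 17, 11, 6]
Machine loads after assignment: [28, 23, 17]
LPT makespan = 28
Lower bound = max(max_job, ceil(total/3)) = max(17, 23) = 23
Ratio = 28 / 23 = 1.2174

1.2174


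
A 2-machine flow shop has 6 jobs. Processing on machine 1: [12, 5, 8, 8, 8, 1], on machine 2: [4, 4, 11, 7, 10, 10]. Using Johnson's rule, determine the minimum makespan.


Apply Johnson's rule:
  Group 1 (a <= b): [(6, 1, 10), (3, 8, 11), (5, 8, 10)]
  Group 2 (a > b): [(4, 8, 7), (1, 12, 4), (2, 5, 4)]
Optimal job order: [6, 3, 5, 4, 1, 2]
Schedule:
  Job 6: M1 done at 1, M2 done at 11
  Job 3: M1 done at 9, M2 done at 22
  Job 5: M1 done at 17, M2 done at 32
  Job 4: M1 done at 25, M2 done at 39
  Job 1: M1 done at 37, M2 done at 43
  Job 2: M1 done at 42, M2 done at 47
Makespan = 47

47


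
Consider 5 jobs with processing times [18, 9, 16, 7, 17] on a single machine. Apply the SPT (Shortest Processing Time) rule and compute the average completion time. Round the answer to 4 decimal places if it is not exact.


Sort jobs by processing time (SPT order): [7, 9, 16, 17, 18]
Compute completion times sequentially:
  Job 1: processing = 7, completes at 7
  Job 2: processing = 9, completes at 16
  Job 3: processing = 16, completes at 32
  Job 4: processing = 17, completes at 49
  Job 5: processing = 18, completes at 67
Sum of completion times = 171
Average completion time = 171/5 = 34.2

34.2


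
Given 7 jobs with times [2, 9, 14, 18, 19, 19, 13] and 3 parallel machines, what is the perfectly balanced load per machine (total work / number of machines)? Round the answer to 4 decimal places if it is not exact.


Total processing time = 2 + 9 + 14 + 18 + 19 + 19 + 13 = 94
Number of machines = 3
Ideal balanced load = 94 / 3 = 31.3333

31.3333


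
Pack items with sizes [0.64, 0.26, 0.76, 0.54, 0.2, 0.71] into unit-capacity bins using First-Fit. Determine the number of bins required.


Place items sequentially using First-Fit:
  Item 0.64 -> new Bin 1
  Item 0.26 -> Bin 1 (now 0.9)
  Item 0.76 -> new Bin 2
  Item 0.54 -> new Bin 3
  Item 0.2 -> Bin 2 (now 0.96)
  Item 0.71 -> new Bin 4
Total bins used = 4

4


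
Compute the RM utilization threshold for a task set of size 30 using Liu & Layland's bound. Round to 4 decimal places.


Compute 2^(1/30) = 1.0233738920
Subtract 1: 1.0233738920 - 1 = 0.0233738920
Multiply by n: 30 * 0.0233738920 = 0.7012167600
Round to 4 dp: 0.7012

0.7012


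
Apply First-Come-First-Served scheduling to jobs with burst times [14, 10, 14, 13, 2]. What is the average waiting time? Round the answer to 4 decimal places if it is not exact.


FCFS order (as given): [14, 10, 14, 13, 2]
Waiting times:
  Job 1: wait = 0
  Job 2: wait = 14
  Job 3: wait = 24
  Job 4: wait = 38
  Job 5: wait = 51
Sum of waiting times = 127
Average waiting time = 127/5 = 25.4

25.4


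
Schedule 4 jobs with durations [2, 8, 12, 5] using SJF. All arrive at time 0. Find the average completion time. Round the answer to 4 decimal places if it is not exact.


SJF order (ascending): [2, 5, 8, 12]
Completion times:
  Job 1: burst=2, C=2
  Job 2: burst=5, C=7
  Job 3: burst=8, C=15
  Job 4: burst=12, C=27
Average completion = 51/4 = 12.75

12.75


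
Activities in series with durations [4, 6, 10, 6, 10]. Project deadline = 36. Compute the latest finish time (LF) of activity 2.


LF(activity 2) = deadline - sum of successor durations
Successors: activities 3 through 5 with durations [10, 6, 10]
Sum of successor durations = 26
LF = 36 - 26 = 10

10


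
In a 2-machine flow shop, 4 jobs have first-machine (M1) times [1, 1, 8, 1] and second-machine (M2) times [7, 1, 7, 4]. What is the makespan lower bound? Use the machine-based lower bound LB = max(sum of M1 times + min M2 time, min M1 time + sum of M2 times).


LB1 = sum(M1 times) + min(M2 times) = 11 + 1 = 12
LB2 = min(M1 times) + sum(M2 times) = 1 + 19 = 20
Lower bound = max(LB1, LB2) = max(12, 20) = 20

20


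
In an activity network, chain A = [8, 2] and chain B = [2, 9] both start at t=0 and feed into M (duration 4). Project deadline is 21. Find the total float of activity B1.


Forward pass: ES(B1) = sum of predecessors on chain B = 0
EF = ES + duration = 0 + 2 = 2
Backward pass: LF(M) = deadline = 21; LS(M) = 21 - 4 = 17
LF(B1) = LS(M) - sum(successors on chain B) = 17 - 9 = 8
LS = LF - duration = 8 - 2 = 6
Total float = LS - ES = 6 - 0 = 6

6


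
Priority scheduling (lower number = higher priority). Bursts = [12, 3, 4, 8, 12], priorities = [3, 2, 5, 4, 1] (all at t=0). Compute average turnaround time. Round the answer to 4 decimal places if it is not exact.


Sort by priority (ascending = highest first):
Order: [(1, 12), (2, 3), (3, 12), (4, 8), (5, 4)]
Completion times:
  Priority 1, burst=12, C=12
  Priority 2, burst=3, C=15
  Priority 3, burst=12, C=27
  Priority 4, burst=8, C=35
  Priority 5, burst=4, C=39
Average turnaround = 128/5 = 25.6

25.6


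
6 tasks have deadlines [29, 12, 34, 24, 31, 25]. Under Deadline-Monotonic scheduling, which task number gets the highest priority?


Sort tasks by relative deadline (ascending):
  Task 2: deadline = 12
  Task 4: deadline = 24
  Task 6: deadline = 25
  Task 1: deadline = 29
  Task 5: deadline = 31
  Task 3: deadline = 34
Priority order (highest first): [2, 4, 6, 1, 5, 3]
Highest priority task = 2

2


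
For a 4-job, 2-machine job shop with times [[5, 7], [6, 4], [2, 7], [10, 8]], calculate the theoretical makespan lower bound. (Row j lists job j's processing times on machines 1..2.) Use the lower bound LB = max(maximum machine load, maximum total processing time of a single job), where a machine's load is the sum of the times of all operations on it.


Machine loads:
  Machine 1: 5 + 6 + 2 + 10 = 23
  Machine 2: 7 + 4 + 7 + 8 = 26
Max machine load = 26
Job totals:
  Job 1: 12
  Job 2: 10
  Job 3: 9
  Job 4: 18
Max job total = 18
Lower bound = max(26, 18) = 26

26


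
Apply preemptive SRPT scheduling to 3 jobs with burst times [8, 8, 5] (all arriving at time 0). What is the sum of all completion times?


Since all jobs arrive at t=0, SRPT equals SPT ordering.
SPT order: [5, 8, 8]
Completion times:
  Job 1: p=5, C=5
  Job 2: p=8, C=13
  Job 3: p=8, C=21
Total completion time = 5 + 13 + 21 = 39

39


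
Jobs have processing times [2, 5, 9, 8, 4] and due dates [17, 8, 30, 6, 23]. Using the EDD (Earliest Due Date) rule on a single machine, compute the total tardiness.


Sort by due date (EDD order): [(8, 6), (5, 8), (2, 17), (4, 23), (9, 30)]
Compute completion times and tardiness:
  Job 1: p=8, d=6, C=8, tardiness=max(0,8-6)=2
  Job 2: p=5, d=8, C=13, tardiness=max(0,13-8)=5
  Job 3: p=2, d=17, C=15, tardiness=max(0,15-17)=0
  Job 4: p=4, d=23, C=19, tardiness=max(0,19-23)=0
  Job 5: p=9, d=30, C=28, tardiness=max(0,28-30)=0
Total tardiness = 7

7


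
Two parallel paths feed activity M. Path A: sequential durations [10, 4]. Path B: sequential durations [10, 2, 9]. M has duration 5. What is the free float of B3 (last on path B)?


ES(B3) = sum of predecessors on chain B = 12
EF(B3) = ES + duration = 12 + 9 = 21
Successor of B3 is M. ES(M) = max(sum(A), sum(B)) = max(14, 21) = 21
Free float = ES(successor) - EF(current) = 21 - 21 = 0

0


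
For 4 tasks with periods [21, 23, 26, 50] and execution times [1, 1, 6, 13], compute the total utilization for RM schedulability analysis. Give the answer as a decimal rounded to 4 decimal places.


Compute individual utilizations (exact fractions):
  Task 1: C/T = 1/21 (approx. 0.0476)
  Task 2: C/T = 1/23 (approx. 0.0435)
  Task 3: C/T = 6/26 = 3/13 (approx. 0.2308)
  Task 4: C/T = 13/50 (approx. 0.26)
Total utilization U = 1/21 + 1/23 + 3/13 + 13/50 = 182677/313950
Rounded to 4 decimal places: U = 0.5819
RM (Liu & Layland) bound for 4 tasks = 0.756828; compare with U = 182677/313950 (approx. 0.581867)
U <= bound, so schedulable by RM sufficient condition.

0.5819


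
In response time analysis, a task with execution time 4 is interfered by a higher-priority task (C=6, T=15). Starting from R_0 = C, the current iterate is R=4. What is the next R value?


R_next = C + ceil(R_prev / T_hp) * C_hp
ceil(4 / 15) = ceil(0.2667) = 1
Interference = 1 * 6 = 6
R_next = 4 + 6 = 10

10


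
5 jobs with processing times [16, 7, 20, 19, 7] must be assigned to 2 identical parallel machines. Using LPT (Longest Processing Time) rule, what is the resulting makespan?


Sort jobs in decreasing order (LPT): [20, 19, 16, 7, 7]
Assign each job to the least loaded machine:
  Machine 1: jobs [20, 7, 7], load = 34
  Machine 2: jobs [19, 16], load = 35
Makespan = max load = 35

35


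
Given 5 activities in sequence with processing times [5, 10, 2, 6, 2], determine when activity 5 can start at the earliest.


Activity 5 starts after activities 1 through 4 complete.
Predecessor durations: [5, 10, 2, 6]
ES = 5 + 10 + 2 + 6 = 23

23


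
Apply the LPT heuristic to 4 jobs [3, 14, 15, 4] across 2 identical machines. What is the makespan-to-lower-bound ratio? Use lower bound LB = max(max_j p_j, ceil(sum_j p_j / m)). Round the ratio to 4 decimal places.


LPT order: [15, 14, 4, 3]
Machine loads after assignment: [18, 18]
LPT makespan = 18
Lower bound = max(max_job, ceil(total/2)) = max(15, 18) = 18
Ratio = 18 / 18 = 1.0

1.0


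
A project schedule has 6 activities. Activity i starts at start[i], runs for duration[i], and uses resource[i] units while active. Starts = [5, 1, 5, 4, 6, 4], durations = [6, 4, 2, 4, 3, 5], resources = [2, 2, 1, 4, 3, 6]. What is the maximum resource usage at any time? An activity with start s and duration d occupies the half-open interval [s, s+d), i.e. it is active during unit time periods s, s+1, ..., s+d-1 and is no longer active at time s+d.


Each activity i is active on [start_i, start_i + duration_i).
Compute total resource usage per time slot:
  t=0: active resources = [], total = 0
  t=1: active resources = [2], total = 2
  t=2: active resources = [2], total = 2
  t=3: active resources = [2], total = 2
  t=4: active resources = [2, 4, 6], total = 12
  t=5: active resources = [2, 1, 4, 6], total = 13
  t=6: active resources = [2, 1, 4, 3, 6], total = 16
  t=7: active resources = [2, 4, 3, 6], total = 15
  t=8: active resources = [2, 3, 6], total = 11
  t=9: active resources = [2], total = 2
  t=10: active resources = [2], total = 2
Peak resource demand = 16

16


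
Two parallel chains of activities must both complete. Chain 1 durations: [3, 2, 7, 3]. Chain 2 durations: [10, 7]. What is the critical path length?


Path A total = 3 + 2 + 7 + 3 = 15
Path B total = 10 + 7 = 17
Critical path = longest path = max(15, 17) = 17

17


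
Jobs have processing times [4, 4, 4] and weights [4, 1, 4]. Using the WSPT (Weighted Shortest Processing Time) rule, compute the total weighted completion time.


Compute p/w ratios and sort ascending (WSPT): [(4, 4), (4, 4), (4, 1)]
Compute weighted completion times:
  Job (p=4,w=4): C=4, w*C=4*4=16
  Job (p=4,w=4): C=8, w*C=4*8=32
  Job (p=4,w=1): C=12, w*C=1*12=12
Total weighted completion time = 60

60


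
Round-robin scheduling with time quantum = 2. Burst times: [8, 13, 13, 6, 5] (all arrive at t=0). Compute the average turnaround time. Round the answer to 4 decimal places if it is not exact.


Time quantum = 2
Execution trace:
  J1 runs 2 units, time = 2
  J2 runs 2 units, time = 4
  J3 runs 2 units, time = 6
  J4 runs 2 units, time = 8
  J5 runs 2 units, time = 10
  J1 runs 2 units, time = 12
  J2 runs 2 units, time = 14
  J3 runs 2 units, time = 16
  J4 runs 2 units, time = 18
  J5 runs 2 units, time = 20
  J1 runs 2 units, time = 22
  J2 runs 2 units, time = 24
  J3 runs 2 units, time = 26
  J4 runs 2 units, time = 28
  J5 runs 1 units, time = 29
  J1 runs 2 units, time = 31
  J2 runs 2 units, time = 33
  J3 runs 2 units, time = 35
  J2 runs 2 units, time = 37
  J3 runs 2 units, time = 39
  J2 runs 2 units, time = 41
  J3 runs 2 units, time = 43
  J2 runs 1 units, time = 44
  J3 runs 1 units, time = 45
Finish times: [31, 44, 45, 28, 29]
Average turnaround = 177/5 = 35.4

35.4


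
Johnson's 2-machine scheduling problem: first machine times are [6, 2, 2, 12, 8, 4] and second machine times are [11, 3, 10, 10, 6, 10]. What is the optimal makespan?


Apply Johnson's rule:
  Group 1 (a <= b): [(2, 2, 3), (3, 2, 10), (6, 4, 10), (1, 6, 11)]
  Group 2 (a > b): [(4, 12, 10), (5, 8, 6)]
Optimal job order: [2, 3, 6, 1, 4, 5]
Schedule:
  Job 2: M1 done at 2, M2 done at 5
  Job 3: M1 done at 4, M2 done at 15
  Job 6: M1 done at 8, M2 done at 25
  Job 1: M1 done at 14, M2 done at 36
  Job 4: M1 done at 26, M2 done at 46
  Job 5: M1 done at 34, M2 done at 52
Makespan = 52

52


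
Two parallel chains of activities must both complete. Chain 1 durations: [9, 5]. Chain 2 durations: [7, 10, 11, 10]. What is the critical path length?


Path A total = 9 + 5 = 14
Path B total = 7 + 10 + 11 + 10 = 38
Critical path = longest path = max(14, 38) = 38

38


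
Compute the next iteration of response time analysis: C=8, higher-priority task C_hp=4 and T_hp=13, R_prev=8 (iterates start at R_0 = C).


R_next = C + ceil(R_prev / T_hp) * C_hp
ceil(8 / 13) = ceil(0.6154) = 1
Interference = 1 * 4 = 4
R_next = 8 + 4 = 12

12


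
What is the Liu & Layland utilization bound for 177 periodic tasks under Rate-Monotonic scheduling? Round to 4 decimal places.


Compute 2^(1/177) = 1.0039237636
Subtract 1: 1.0039237636 - 1 = 0.0039237636
Multiply by n: 177 * 0.0039237636 = 0.6945061572
Round to 4 dp: 0.6945

0.6945


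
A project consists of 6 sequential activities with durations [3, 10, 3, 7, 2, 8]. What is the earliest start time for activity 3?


Activity 3 starts after activities 1 through 2 complete.
Predecessor durations: [3, 10]
ES = 3 + 10 = 13

13


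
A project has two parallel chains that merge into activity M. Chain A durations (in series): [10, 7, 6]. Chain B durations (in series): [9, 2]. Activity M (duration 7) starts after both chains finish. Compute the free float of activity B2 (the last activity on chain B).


ES(B2) = sum of predecessors on chain B = 9
EF(B2) = ES + duration = 9 + 2 = 11
Successor of B2 is M. ES(M) = max(sum(A), sum(B)) = max(23, 11) = 23
Free float = ES(successor) - EF(current) = 23 - 11 = 12

12


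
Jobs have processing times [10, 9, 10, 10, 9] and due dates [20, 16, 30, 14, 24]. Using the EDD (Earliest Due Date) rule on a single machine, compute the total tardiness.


Sort by due date (EDD order): [(10, 14), (9, 16), (10, 20), (9, 24), (10, 30)]
Compute completion times and tardiness:
  Job 1: p=10, d=14, C=10, tardiness=max(0,10-14)=0
  Job 2: p=9, d=16, C=19, tardiness=max(0,19-16)=3
  Job 3: p=10, d=20, C=29, tardiness=max(0,29-20)=9
  Job 4: p=9, d=24, C=38, tardiness=max(0,38-24)=14
  Job 5: p=10, d=30, C=48, tardiness=max(0,48-30)=18
Total tardiness = 44

44


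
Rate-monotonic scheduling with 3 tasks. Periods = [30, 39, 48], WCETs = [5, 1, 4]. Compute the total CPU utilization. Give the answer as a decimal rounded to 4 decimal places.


Compute individual utilizations (exact fractions):
  Task 1: C/T = 5/30 = 1/6 (approx. 0.1667)
  Task 2: C/T = 1/39 (approx. 0.0256)
  Task 3: C/T = 4/48 = 1/12 (approx. 0.0833)
Total utilization U = 1/6 + 1/39 + 1/12 = 43/156
Rounded to 4 decimal places: U = 0.2756
RM (Liu & Layland) bound for 3 tasks = 0.779763; compare with U = 43/156 (approx. 0.275641)
U <= bound, so schedulable by RM sufficient condition.

0.2756


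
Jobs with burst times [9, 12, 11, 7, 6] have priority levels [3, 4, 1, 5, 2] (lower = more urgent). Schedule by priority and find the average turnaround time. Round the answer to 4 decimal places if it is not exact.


Sort by priority (ascending = highest first):
Order: [(1, 11), (2, 6), (3, 9), (4, 12), (5, 7)]
Completion times:
  Priority 1, burst=11, C=11
  Priority 2, burst=6, C=17
  Priority 3, burst=9, C=26
  Priority 4, burst=12, C=38
  Priority 5, burst=7, C=45
Average turnaround = 137/5 = 27.4

27.4


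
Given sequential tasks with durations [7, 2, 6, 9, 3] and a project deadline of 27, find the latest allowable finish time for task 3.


LF(activity 3) = deadline - sum of successor durations
Successors: activities 4 through 5 with durations [9, 3]
Sum of successor durations = 12
LF = 27 - 12 = 15

15


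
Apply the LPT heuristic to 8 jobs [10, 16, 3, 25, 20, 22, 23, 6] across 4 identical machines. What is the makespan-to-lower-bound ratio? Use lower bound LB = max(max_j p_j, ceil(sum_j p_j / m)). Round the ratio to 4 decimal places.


LPT order: [25, 23, 22, 20, 16, 10, 6, 3]
Machine loads after assignment: [28, 29, 32, 36]
LPT makespan = 36
Lower bound = max(max_job, ceil(total/4)) = max(25, 32) = 32
Ratio = 36 / 32 = 1.125

1.125


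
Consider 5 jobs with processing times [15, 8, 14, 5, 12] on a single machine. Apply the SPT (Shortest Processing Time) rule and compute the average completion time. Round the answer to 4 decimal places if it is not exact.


Sort jobs by processing time (SPT order): [5, 8, 12, 14, 15]
Compute completion times sequentially:
  Job 1: processing = 5, completes at 5
  Job 2: processing = 8, completes at 13
  Job 3: processing = 12, completes at 25
  Job 4: processing = 14, completes at 39
  Job 5: processing = 15, completes at 54
Sum of completion times = 136
Average completion time = 136/5 = 27.2

27.2
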